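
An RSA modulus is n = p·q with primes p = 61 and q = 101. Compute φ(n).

φ(n) = (p − 1)(q − 1) = (61−1)(101−1) = 60·100 = 6000.

6000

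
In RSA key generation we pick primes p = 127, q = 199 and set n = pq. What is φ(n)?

24948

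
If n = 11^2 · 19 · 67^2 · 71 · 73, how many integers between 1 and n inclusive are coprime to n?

44128022400

φ(53489653613) = 53489653613 · (1 − 1/11) · (1 − 1/19) · (1 − 1/67) · (1 − 1/71) · (1 − 1/73)
       = 53489653613 · 59875200/72577549 = 44128022400.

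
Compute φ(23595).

Prime factorization: 23595 = 3 * 5 * 11^2 * 13.
φ(23595) = 23595 · (1 − 1/3) · (1 − 1/5) · (1 − 1/11) · (1 − 1/13)
       = 23595 · 960/2145 = 10560.

10560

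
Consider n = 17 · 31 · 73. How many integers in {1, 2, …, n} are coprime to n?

φ(17) = 17 − 1 = 16.
φ(31) = 31 − 1 = 30.
φ(73) = 73 − 1 = 72.
φ(38471) = 16 × 30 × 72 = 34560.

34560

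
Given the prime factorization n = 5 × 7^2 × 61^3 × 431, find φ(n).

φ(23968058695) = 23968058695 · (1 − 1/5) · (1 − 1/7) · (1 − 1/61) · (1 − 1/431)
       = 23968058695 · 619200/920185 = 16128302400.

16128302400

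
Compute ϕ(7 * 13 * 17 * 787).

905472

φ(1217489) = 1217489 · (1 − 1/7) · (1 − 1/13) · (1 − 1/17) · (1 − 1/787)
       = 1217489 · 905472/1217489 = 905472.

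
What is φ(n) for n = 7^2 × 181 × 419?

φ(7^2) = 7^1·(7−1) = 7·6 = 42.
φ(181) = 181 − 1 = 180.
φ(419) = 419 − 1 = 418.
Multiply: 42 · 180 · 418 = 3160080.

3160080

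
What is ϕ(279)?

First factor: 279 = 3^2 · 31.
φ(3^2) = 3^2 − 3^1 = 9 − 3 = 6.
φ(31) = 31 − 1 = 30.
φ(279) = 6 × 30 = 180.

180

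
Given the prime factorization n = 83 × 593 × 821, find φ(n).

39806080

φ(40408799) = 40408799 · (1 − 1/83) · (1 − 1/593) · (1 − 1/821)
       = 40408799 · 39806080/40408799 = 39806080.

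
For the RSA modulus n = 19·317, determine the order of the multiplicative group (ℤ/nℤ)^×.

φ(19) = 19 − 1 = 18.
φ(317) = 317 − 1 = 316.
Since φ is multiplicative, φ(6023) = 18 · 316 = 5688.

5688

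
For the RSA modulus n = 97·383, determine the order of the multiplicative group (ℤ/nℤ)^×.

For distinct primes, φ(pq) = (p−1)(q−1) = 96 × 382 = 36672.

36672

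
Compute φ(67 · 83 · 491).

2651880

φ(67) = 67 − 1 = 66.
φ(83) = 83 − 1 = 82.
φ(491) = 491 − 1 = 490.
Since φ is multiplicative, φ(2730451) = 66 · 82 · 490 = 2651880.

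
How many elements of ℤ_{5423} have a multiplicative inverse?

5423 = 11 * 17 * 29.
φ(5423) = 5423 · (1 − 1/11) · (1 − 1/17) · (1 − 1/29)
       = 5423 · 4480/5423 = 4480.

4480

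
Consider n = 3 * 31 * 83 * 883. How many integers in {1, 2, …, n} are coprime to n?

φ(6815877) = 6815877 · (1 − 1/3) · (1 − 1/31) · (1 − 1/83) · (1 − 1/883)
       = 6815877 · 4339440/6815877 = 4339440.

4339440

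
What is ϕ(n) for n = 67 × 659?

φ(44153) = 44153 · (1 − 1/67) · (1 − 1/659)
       = 44153 · 43428/44153 = 43428.

43428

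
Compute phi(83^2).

φ(83^2) = 83^2 − 83^1 = 6889 − 83 = 6806.

6806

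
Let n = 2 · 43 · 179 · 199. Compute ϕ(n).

1480248

φ(3063406) = 3063406 · (1 − 1/2) · (1 − 1/43) · (1 − 1/179) · (1 − 1/199)
       = 3063406 · 1480248/3063406 = 1480248.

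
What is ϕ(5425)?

First factor: 5425 = 5^2 * 7 * 31.
φ(5^2) = 5^1·(5−1) = 5·4 = 20.
φ(7) = 7 − 1 = 6.
φ(31) = 31 − 1 = 30.
Since φ is multiplicative, φ(5425) = 20 · 6 · 30 = 3600.

3600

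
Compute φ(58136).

26208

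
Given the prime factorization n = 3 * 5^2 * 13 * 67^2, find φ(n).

φ(3) = 3 − 1 = 2.
φ(5^2) = 5^2 − 5^1 = 25 − 5 = 20.
φ(13) = 13 − 1 = 12.
φ(67^2) = 67^1·(67−1) = 67·66 = 4422.
Since φ is multiplicative, φ(4376775) = 2 · 20 · 12 · 4422 = 2122560.

2122560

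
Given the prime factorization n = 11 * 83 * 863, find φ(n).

706840

φ(11) = 11 − 1 = 10.
φ(83) = 83 − 1 = 82.
φ(863) = 863 − 1 = 862.
Since φ is multiplicative, φ(787919) = 10 · 82 · 862 = 706840.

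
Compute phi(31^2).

φ(31^2) = 31^2 − 31^1 = 961 − 31 = 930.

930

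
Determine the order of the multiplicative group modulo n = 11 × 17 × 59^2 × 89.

48181760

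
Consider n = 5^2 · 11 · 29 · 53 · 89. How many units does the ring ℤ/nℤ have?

φ(37618075) = 37618075 · (1 − 1/5) · (1 − 1/11) · (1 − 1/29) · (1 − 1/53) · (1 − 1/89)
       = 37618075 · 5125120/7523615 = 25625600.

25625600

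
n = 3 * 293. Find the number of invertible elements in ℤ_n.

φ(879) = 879 · (1 − 1/3) · (1 − 1/293)
       = 879 · 584/879 = 584.

584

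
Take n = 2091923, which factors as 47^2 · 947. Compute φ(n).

2045252

φ(47^2) = 47^2 − 47^1 = 2209 − 47 = 2162.
φ(947) = 947 − 1 = 946.
Since φ is multiplicative, φ(2091923) = 2162 · 946 = 2045252.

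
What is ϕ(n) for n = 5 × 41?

160

φ(205) = 205 · (1 − 1/5) · (1 − 1/41)
       = 205 · 160/205 = 160.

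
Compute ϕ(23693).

21168

Factor 23693: 23693 = 19 × 29 × 43.
φ(19) = 19 − 1 = 18.
φ(29) = 29 − 1 = 28.
φ(43) = 43 − 1 = 42.
Since φ is multiplicative, φ(23693) = 18 · 28 · 42 = 21168.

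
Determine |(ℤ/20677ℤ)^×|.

18480

Prime factorization: 20677 = 23 · 29 · 31.
φ(20677) = 20677 · (1 − 1/23) · (1 − 1/29) · (1 − 1/31)
       = 20677 · 18480/20677 = 18480.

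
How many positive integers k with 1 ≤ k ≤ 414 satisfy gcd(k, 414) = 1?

132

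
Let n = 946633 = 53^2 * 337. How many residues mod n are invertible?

φ(946633) = 946633 · (1 − 1/53) · (1 − 1/337)
       = 946633 · 17472/17861 = 926016.

926016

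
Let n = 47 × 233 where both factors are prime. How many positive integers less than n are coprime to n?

10672

φ(pq) = (p−1)(q−1) = 46 · 232 = 10672.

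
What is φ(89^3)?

φ(704969) = 704969 · (1 − 1/89)
       = 704969 · 88/89 = 697048.

697048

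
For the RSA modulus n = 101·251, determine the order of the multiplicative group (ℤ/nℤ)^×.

25000

φ(n) = (p − 1)(q − 1) = (101−1)(251−1) = 100·250 = 25000.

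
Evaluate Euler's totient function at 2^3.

φ(8) = 8 · (1 − 1/2)
       = 8 · 1/2 = 4.

4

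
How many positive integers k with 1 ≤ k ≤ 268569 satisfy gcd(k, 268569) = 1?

Prime factorization: 268569 = 3^3 × 7^3 × 29.
φ(268569) = 268569 · (1 − 1/3) · (1 − 1/7) · (1 − 1/29)
       = 268569 · 336/609 = 148176.

148176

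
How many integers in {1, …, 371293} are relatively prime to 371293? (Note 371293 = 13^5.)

φ(13^5) = 13^5 − 13^4 = 371293 − 28561 = 342732.

342732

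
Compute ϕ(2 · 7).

6

φ(2) = 2 − 1 = 1.
φ(7) = 7 − 1 = 6.
Multiply: 1 · 6 = 6.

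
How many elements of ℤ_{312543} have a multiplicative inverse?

158400

312543 = 3**2 · 7 · 11**2 · 41.
φ(3^2) = 3^2 − 3^1 = 9 − 3 = 6.
φ(7) = 7 − 1 = 6.
φ(11^2) = 11^1·(11−1) = 11·10 = 110.
φ(41) = 41 − 1 = 40.
Since φ is multiplicative, φ(312543) = 6 · 6 · 110 · 40 = 158400.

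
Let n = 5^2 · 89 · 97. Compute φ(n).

φ(215825) = 215825 · (1 − 1/5) · (1 − 1/89) · (1 − 1/97)
       = 215825 · 33792/43165 = 168960.

168960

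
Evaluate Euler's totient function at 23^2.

φ(529) = 529 · (1 − 1/23)
       = 529 · 22/23 = 506.

506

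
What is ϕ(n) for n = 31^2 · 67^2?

4112460

φ(31^2) = 31^1·(31−1) = 31·30 = 930.
φ(67^2) = 67^1·(67−1) = 67·66 = 4422.
Since φ is multiplicative, φ(4313929) = 930 · 4422 = 4112460.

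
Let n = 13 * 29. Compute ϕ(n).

336

φ(377) = 377 · (1 − 1/13) · (1 − 1/29)
       = 377 · 336/377 = 336.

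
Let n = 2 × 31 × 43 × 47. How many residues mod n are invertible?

57960

φ(125302) = 125302 · (1 − 1/2) · (1 − 1/31) · (1 − 1/43) · (1 − 1/47)
       = 125302 · 57960/125302 = 57960.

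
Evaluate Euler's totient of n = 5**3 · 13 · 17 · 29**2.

15590400

φ(23232625) = 23232625 · (1 − 1/5) · (1 − 1/13) · (1 − 1/17) · (1 − 1/29)
       = 23232625 · 21504/32045 = 15590400.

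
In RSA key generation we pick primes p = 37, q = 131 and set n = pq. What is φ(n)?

φ(4847) = 4847 · (1 − 1/37) · (1 − 1/131)
       = 4847 · 4680/4847 = 4680.

4680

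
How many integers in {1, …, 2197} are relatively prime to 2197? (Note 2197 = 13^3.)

2028

φ(13^3) = 13^2·(13−1) = 169·12 = 2028.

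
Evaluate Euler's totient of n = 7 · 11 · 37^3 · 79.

φ(308122199) = 308122199 · (1 − 1/7) · (1 − 1/11) · (1 − 1/37) · (1 − 1/79)
       = 308122199 · 168480/225071 = 230649120.

230649120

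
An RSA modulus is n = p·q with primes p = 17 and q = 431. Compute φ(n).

φ(17) = 17 − 1 = 16.
φ(431) = 431 − 1 = 430.
Multiply: 16 · 430 = 6880.

6880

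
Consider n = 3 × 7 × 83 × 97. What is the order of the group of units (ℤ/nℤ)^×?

94464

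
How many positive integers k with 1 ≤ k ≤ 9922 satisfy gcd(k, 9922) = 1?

4400

First factor: 9922 = 2 × 11**2 × 41.
φ(9922) = 9922 · (1 − 1/2) · (1 − 1/11) · (1 − 1/41)
       = 9922 · 400/902 = 4400.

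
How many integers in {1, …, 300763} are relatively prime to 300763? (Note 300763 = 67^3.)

296274

φ(67^3) = 67^2·(67−1) = 4489·66 = 296274.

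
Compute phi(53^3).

146068

φ(53^3) = 53^2·(53−1) = 2809·52 = 146068.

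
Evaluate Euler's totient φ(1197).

648

First factor: 1197 = 3**2 × 7 × 19.
φ(1197) = 1197 · (1 − 1/3) · (1 − 1/7) · (1 − 1/19)
       = 1197 · 216/399 = 648.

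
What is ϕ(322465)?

First factor: 322465 = 5 · 11**2 · 13 · 41.
φ(322465) = 322465 · (1 − 1/5) · (1 − 1/11) · (1 − 1/13) · (1 − 1/41)
       = 322465 · 19200/29315 = 211200.

211200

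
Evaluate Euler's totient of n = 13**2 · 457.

71136

φ(13^2) = 13^1·(13−1) = 13·12 = 156.
φ(457) = 457 − 1 = 456.
Multiply: 156 · 456 = 71136.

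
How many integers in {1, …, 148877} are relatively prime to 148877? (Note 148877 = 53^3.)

φ(148877) = 148877 · (1 − 1/53)
       = 148877 · 52/53 = 146068.

146068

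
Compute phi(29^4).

682892

φ(29^4) = 29^4 − 29^3 = 707281 − 24389 = 682892.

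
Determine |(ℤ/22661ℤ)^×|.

20160

First factor: 22661 = 17 * 31 * 43.
φ(17) = 17 − 1 = 16.
φ(31) = 31 − 1 = 30.
φ(43) = 43 − 1 = 42.
Multiply: 16 · 30 · 42 = 20160.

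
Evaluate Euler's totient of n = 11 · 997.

9960

φ(10967) = 10967 · (1 − 1/11) · (1 − 1/997)
       = 10967 · 9960/10967 = 9960.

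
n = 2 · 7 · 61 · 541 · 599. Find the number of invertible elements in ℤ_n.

116251200

φ(276746386) = 276746386 · (1 − 1/2) · (1 − 1/7) · (1 − 1/61) · (1 − 1/541) · (1 − 1/599)
       = 276746386 · 116251200/276746386 = 116251200.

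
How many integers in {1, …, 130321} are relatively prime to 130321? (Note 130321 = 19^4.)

φ(19^4) = 19^4 − 19^3 = 130321 − 6859 = 123462.

123462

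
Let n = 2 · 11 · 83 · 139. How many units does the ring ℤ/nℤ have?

113160

φ(253814) = 253814 · (1 − 1/2) · (1 − 1/11) · (1 − 1/83) · (1 − 1/139)
       = 253814 · 113160/253814 = 113160.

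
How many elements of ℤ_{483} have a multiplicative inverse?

264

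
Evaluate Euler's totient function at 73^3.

383688

φ(389017) = 389017 · (1 − 1/73)
       = 389017 · 72/73 = 383688.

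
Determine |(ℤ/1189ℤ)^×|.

First factor: 1189 = 29 * 41.
φ(29) = 29 − 1 = 28.
φ(41) = 41 − 1 = 40.
Since φ is multiplicative, φ(1189) = 28 · 40 = 1120.

1120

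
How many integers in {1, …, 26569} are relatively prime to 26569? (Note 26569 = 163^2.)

φ(163^2) = 163^1·(163−1) = 163·162 = 26406.

26406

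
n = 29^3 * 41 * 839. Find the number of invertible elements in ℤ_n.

φ(838957211) = 838957211 · (1 − 1/29) · (1 − 1/41) · (1 − 1/839)
       = 838957211 · 938560/997571 = 789328960.

789328960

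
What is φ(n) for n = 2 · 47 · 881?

40480

φ(2) = 2 − 1 = 1.
φ(47) = 47 − 1 = 46.
φ(881) = 881 − 1 = 880.
φ(82814) = 1 × 46 × 880 = 40480.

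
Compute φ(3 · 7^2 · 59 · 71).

341040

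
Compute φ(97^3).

φ(912673) = 912673 · (1 − 1/97)
       = 912673 · 96/97 = 903264.

903264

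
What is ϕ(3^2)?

φ(3^2) = 3^1·(3−1) = 3·2 = 6.

6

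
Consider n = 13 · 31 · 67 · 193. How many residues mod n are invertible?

φ(13) = 13 − 1 = 12.
φ(31) = 31 − 1 = 30.
φ(67) = 67 − 1 = 66.
φ(193) = 193 − 1 = 192.
Multiply: 12 · 30 · 66 · 192 = 4561920.

4561920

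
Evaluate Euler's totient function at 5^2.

20

φ(25) = 25 · (1 − 1/5)
       = 25 · 4/5 = 20.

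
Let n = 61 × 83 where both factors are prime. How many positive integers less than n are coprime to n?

φ(n) = (p − 1)(q − 1) = (61−1)(83−1) = 60·82 = 4920.

4920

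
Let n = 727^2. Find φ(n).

527802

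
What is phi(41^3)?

φ(68921) = 68921 · (1 − 1/41)
       = 68921 · 40/41 = 67240.

67240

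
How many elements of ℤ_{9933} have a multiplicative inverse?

5040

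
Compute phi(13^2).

156

φ(13^2) = 13^1·(13−1) = 13·12 = 156.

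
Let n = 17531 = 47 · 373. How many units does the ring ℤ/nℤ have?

17112

φ(47) = 47 − 1 = 46.
φ(373) = 373 − 1 = 372.
φ(17531) = 46 × 372 = 17112.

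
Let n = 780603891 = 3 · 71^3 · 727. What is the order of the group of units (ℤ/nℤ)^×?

512367240

φ(780603891) = 780603891 · (1 − 1/3) · (1 − 1/71) · (1 − 1/727)
       = 780603891 · 101640/154851 = 512367240.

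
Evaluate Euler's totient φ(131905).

First factor: 131905 = 5 · 23 · 31 · 37.
φ(5) = 5 − 1 = 4.
φ(23) = 23 − 1 = 22.
φ(31) = 31 − 1 = 30.
φ(37) = 37 − 1 = 36.
Multiply: 4 · 22 · 30 · 36 = 95040.

95040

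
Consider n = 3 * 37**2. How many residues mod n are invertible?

2664

φ(3) = 3 − 1 = 2.
φ(37^2) = 37^1·(37−1) = 37·36 = 1332.
Multiply: 2 · 1332 = 2664.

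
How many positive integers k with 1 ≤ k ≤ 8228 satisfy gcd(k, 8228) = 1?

First factor: 8228 = 2**2 · 11**2 · 17.
φ(8228) = 8228 · (1 − 1/2) · (1 − 1/11) · (1 − 1/17)
       = 8228 · 160/374 = 3520.

3520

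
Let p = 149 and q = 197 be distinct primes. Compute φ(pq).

φ(29353) = 29353 · (1 − 1/149) · (1 − 1/197)
       = 29353 · 29008/29353 = 29008.

29008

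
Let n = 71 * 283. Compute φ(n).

φ(20093) = 20093 · (1 − 1/71) · (1 − 1/283)
       = 20093 · 19740/20093 = 19740.

19740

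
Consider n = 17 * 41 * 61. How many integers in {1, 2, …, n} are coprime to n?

φ(17) = 17 − 1 = 16.
φ(41) = 41 − 1 = 40.
φ(61) = 61 − 1 = 60.
Multiply: 16 · 40 · 60 = 38400.

38400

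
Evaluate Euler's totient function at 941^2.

884540

φ(941^2) = 941^2 − 941^1 = 885481 − 941 = 884540.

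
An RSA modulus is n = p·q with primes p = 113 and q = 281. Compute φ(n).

φ(31753) = 31753 · (1 − 1/113) · (1 − 1/281)
       = 31753 · 31360/31753 = 31360.

31360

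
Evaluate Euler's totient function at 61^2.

3660

φ(61^2) = 61^2 − 61^1 = 3721 − 61 = 3660.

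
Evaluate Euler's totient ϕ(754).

336

Prime factorization: 754 = 2 * 13 * 29.
φ(754) = 754 · (1 − 1/2) · (1 − 1/13) · (1 − 1/29)
       = 754 · 336/754 = 336.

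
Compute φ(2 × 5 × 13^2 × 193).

119808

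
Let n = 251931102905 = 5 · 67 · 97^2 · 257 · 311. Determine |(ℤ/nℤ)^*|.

φ(251931102905) = 251931102905 · (1 − 1/5) · (1 − 1/67) · (1 − 1/97) · (1 − 1/257) · (1 − 1/311)
       = 251931102905 · 2011299840/2597227865 = 195096084480.

195096084480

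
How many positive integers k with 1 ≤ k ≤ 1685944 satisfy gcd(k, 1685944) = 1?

Factor 1685944: 1685944 = 2^3 · 13^2 · 29 · 43.
φ(1685944) = 1685944 · (1 − 1/2) · (1 − 1/13) · (1 − 1/29) · (1 − 1/43)
       = 1685944 · 14112/32422 = 733824.

733824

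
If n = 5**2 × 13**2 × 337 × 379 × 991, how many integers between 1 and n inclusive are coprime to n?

392302310400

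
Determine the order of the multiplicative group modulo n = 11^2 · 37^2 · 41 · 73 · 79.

32914252800

φ(11^2) = 11^2 − 11^1 = 121 − 11 = 110.
φ(37^2) = 37^2 − 37^1 = 1369 − 37 = 1332.
φ(41) = 41 − 1 = 40.
φ(73) = 73 − 1 = 72.
φ(79) = 79 − 1 = 78.
Multiply: 110 · 1332 · 40 · 72 · 78 = 32914252800.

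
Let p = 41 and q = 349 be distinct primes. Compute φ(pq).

13920

For distinct primes, φ(pq) = (p−1)(q−1) = 40 × 348 = 13920.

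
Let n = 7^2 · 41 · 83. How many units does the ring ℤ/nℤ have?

φ(166747) = 166747 · (1 − 1/7) · (1 − 1/41) · (1 − 1/83)
       = 166747 · 19680/23821 = 137760.

137760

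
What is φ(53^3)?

146068

φ(148877) = 148877 · (1 − 1/53)
       = 148877 · 52/53 = 146068.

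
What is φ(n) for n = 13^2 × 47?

7176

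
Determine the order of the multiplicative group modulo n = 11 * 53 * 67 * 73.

φ(11) = 11 − 1 = 10.
φ(53) = 53 − 1 = 52.
φ(67) = 67 − 1 = 66.
φ(73) = 73 − 1 = 72.
φ(2851453) = 10 × 52 × 66 × 72 = 2471040.

2471040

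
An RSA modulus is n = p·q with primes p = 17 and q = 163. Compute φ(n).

φ(pq) = (p−1)(q−1) = 16 · 162 = 2592.

2592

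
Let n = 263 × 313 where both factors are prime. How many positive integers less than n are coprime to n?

81744

φ(n) = (p − 1)(q − 1) = (263−1)(313−1) = 262·312 = 81744.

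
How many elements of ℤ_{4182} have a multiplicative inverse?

1280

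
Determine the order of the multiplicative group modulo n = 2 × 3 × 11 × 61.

φ(2) = 2 − 1 = 1.
φ(3) = 3 − 1 = 2.
φ(11) = 11 − 1 = 10.
φ(61) = 61 − 1 = 60.
φ(4026) = 1 × 2 × 10 × 60 = 1200.

1200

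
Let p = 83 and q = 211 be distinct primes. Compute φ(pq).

17220

For distinct primes, φ(pq) = (p−1)(q−1) = 82 × 210 = 17220.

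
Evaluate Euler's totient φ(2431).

First factor: 2431 = 11 · 13 · 17.
φ(11) = 11 − 1 = 10.
φ(13) = 13 − 1 = 12.
φ(17) = 17 − 1 = 16.
Since φ is multiplicative, φ(2431) = 10 · 12 · 16 = 1920.

1920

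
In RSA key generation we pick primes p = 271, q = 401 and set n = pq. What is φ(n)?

φ(n) = (p − 1)(q − 1) = (271−1)(401−1) = 270·400 = 108000.

108000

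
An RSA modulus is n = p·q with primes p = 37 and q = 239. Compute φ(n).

8568

φ(pq) = (p−1)(q−1) = 36 · 238 = 8568.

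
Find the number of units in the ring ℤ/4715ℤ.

First factor: 4715 = 5 · 23 · 41.
φ(4715) = 4715 · (1 − 1/5) · (1 − 1/23) · (1 − 1/41)
       = 4715 · 3520/4715 = 3520.

3520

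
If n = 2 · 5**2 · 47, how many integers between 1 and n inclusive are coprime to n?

920

φ(2) = 2 − 1 = 1.
φ(5^2) = 5^2 − 5^1 = 25 − 5 = 20.
φ(47) = 47 − 1 = 46.
Since φ is multiplicative, φ(2350) = 1 · 20 · 46 = 920.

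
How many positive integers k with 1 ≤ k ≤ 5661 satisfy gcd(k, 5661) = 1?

3456

First factor: 5661 = 3**2 × 17 × 37.
φ(5661) = 5661 · (1 − 1/3) · (1 − 1/17) · (1 − 1/37)
       = 5661 · 1152/1887 = 3456.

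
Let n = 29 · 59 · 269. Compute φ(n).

435232

φ(29) = 29 − 1 = 28.
φ(59) = 59 − 1 = 58.
φ(269) = 269 − 1 = 268.
Since φ is multiplicative, φ(460259) = 28 · 58 · 268 = 435232.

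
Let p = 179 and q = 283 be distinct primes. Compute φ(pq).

50196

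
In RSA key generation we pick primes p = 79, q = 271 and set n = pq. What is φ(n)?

21060

φ(21409) = 21409 · (1 − 1/79) · (1 − 1/271)
       = 21409 · 21060/21409 = 21060.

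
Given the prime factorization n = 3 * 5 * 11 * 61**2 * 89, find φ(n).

25766400

φ(54642885) = 54642885 · (1 − 1/3) · (1 − 1/5) · (1 − 1/11) · (1 − 1/61) · (1 − 1/89)
       = 54642885 · 422400/895785 = 25766400.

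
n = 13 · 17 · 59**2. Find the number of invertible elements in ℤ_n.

657024

φ(13) = 13 − 1 = 12.
φ(17) = 17 − 1 = 16.
φ(59^2) = 59^2 − 59^1 = 3481 − 59 = 3422.
φ(769301) = 12 × 16 × 3422 = 657024.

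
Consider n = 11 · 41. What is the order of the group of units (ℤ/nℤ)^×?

φ(451) = 451 · (1 − 1/11) · (1 − 1/41)
       = 451 · 400/451 = 400.

400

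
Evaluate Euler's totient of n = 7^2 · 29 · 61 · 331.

φ(7^2) = 7^2 − 7^1 = 49 − 7 = 42.
φ(29) = 29 − 1 = 28.
φ(61) = 61 − 1 = 60.
φ(331) = 331 − 1 = 330.
Multiply: 42 · 28 · 60 · 330 = 23284800.

23284800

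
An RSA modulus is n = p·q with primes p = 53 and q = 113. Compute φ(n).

5824

φ(n) = (p − 1)(q − 1) = (53−1)(113−1) = 52·112 = 5824.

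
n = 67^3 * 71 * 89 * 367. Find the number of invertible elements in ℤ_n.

667967509440

φ(67^3) = 67^2·(67−1) = 4489·66 = 296274.
φ(71) = 71 − 1 = 70.
φ(89) = 89 − 1 = 88.
φ(367) = 367 − 1 = 366.
φ(697491352699) = 296274 × 70 × 88 × 366 = 667967509440.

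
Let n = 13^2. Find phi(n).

156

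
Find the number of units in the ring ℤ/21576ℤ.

Prime factorization: 21576 = 2**3 * 3 * 29 * 31.
φ(2^3) = 2^2·(2−1) = 4·1 = 4.
φ(3) = 3 − 1 = 2.
φ(29) = 29 − 1 = 28.
φ(31) = 31 − 1 = 30.
φ(21576) = 4 × 2 × 28 × 30 = 6720.

6720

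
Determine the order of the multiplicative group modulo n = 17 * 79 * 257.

φ(17) = 17 − 1 = 16.
φ(79) = 79 − 1 = 78.
φ(257) = 257 − 1 = 256.
φ(345151) = 16 × 78 × 256 = 319488.

319488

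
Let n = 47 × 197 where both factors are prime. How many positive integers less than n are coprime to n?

φ(47) = 47 − 1 = 46.
φ(197) = 197 − 1 = 196.
φ(9259) = 46 × 196 = 9016.

9016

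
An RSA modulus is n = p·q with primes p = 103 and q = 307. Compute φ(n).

φ(103) = 103 − 1 = 102.
φ(307) = 307 − 1 = 306.
Multiply: 102 · 306 = 31212.

31212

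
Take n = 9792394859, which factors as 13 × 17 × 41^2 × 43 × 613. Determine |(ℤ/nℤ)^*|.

8093675520

φ(9792394859) = 9792394859 · (1 − 1/13) · (1 − 1/17) · (1 − 1/41) · (1 − 1/43) · (1 − 1/613)
       = 9792394859 · 197406720/238838899 = 8093675520.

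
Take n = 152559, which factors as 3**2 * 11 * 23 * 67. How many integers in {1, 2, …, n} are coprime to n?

φ(152559) = 152559 · (1 − 1/3) · (1 − 1/11) · (1 − 1/23) · (1 − 1/67)
       = 152559 · 29040/50853 = 87120.

87120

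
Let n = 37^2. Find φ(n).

φ(37^2) = 37^1·(37−1) = 37·36 = 1332.

1332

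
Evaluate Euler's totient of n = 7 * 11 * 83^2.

408360

φ(530453) = 530453 · (1 − 1/7) · (1 − 1/11) · (1 − 1/83)
       = 530453 · 4920/6391 = 408360.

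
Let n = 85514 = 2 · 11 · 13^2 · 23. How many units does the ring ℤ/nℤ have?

34320

φ(85514) = 85514 · (1 − 1/2) · (1 − 1/11) · (1 − 1/13) · (1 − 1/23)
       = 85514 · 2640/6578 = 34320.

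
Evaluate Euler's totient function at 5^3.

φ(5^3) = 5^3 − 5^2 = 125 − 25 = 100.

100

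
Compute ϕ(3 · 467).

932

φ(3) = 3 − 1 = 2.
φ(467) = 467 − 1 = 466.
Multiply: 2 · 466 = 932.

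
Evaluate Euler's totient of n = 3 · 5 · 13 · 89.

8448

φ(17355) = 17355 · (1 − 1/3) · (1 − 1/5) · (1 − 1/13) · (1 − 1/89)
       = 17355 · 8448/17355 = 8448.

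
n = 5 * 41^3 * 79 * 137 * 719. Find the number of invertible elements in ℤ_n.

φ(2681625478885) = 2681625478885 · (1 − 1/5) · (1 − 1/41) · (1 − 1/79) · (1 − 1/137) · (1 − 1/719)
       = 2681625478885 · 1218647040/1595256085 = 2048545674240.

2048545674240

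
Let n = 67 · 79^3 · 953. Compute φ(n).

30586491936

φ(67) = 67 − 1 = 66.
φ(79^3) = 79^3 − 79^2 = 493039 − 6241 = 486798.
φ(953) = 953 − 1 = 952.
Since φ is multiplicative, φ(31481033189) = 66 · 486798 · 952 = 30586491936.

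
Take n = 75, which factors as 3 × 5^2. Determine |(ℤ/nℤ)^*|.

40

φ(3) = 3 − 1 = 2.
φ(5^2) = 5^1·(5−1) = 5·4 = 20.
Since φ is multiplicative, φ(75) = 2 · 20 = 40.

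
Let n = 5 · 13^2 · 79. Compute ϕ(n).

φ(66755) = 66755 · (1 − 1/5) · (1 − 1/13) · (1 − 1/79)
       = 66755 · 3744/5135 = 48672.

48672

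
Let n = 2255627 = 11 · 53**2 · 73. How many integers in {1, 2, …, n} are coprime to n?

1984320

φ(2255627) = 2255627 · (1 − 1/11) · (1 − 1/53) · (1 − 1/73)
       = 2255627 · 37440/42559 = 1984320.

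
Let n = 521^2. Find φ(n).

φ(521^2) = 521^1·(521−1) = 521·520 = 270920.

270920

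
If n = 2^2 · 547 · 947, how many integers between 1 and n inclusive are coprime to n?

1033032

φ(2^2) = 2^1·(2−1) = 2·1 = 2.
φ(547) = 547 − 1 = 546.
φ(947) = 947 − 1 = 946.
Since φ is multiplicative, φ(2072036) = 2 · 546 · 946 = 1033032.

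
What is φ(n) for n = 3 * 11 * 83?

φ(3) = 3 − 1 = 2.
φ(11) = 11 − 1 = 10.
φ(83) = 83 − 1 = 82.
φ(2739) = 2 × 10 × 82 = 1640.

1640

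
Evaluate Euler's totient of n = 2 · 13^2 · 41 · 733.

4567680

φ(2) = 2 − 1 = 1.
φ(13^2) = 13^2 − 13^1 = 169 − 13 = 156.
φ(41) = 41 − 1 = 40.
φ(733) = 733 − 1 = 732.
Since φ is multiplicative, φ(10157914) = 1 · 156 · 40 · 732 = 4567680.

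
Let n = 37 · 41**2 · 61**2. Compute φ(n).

φ(37) = 37 − 1 = 36.
φ(41^2) = 41^2 − 41^1 = 1681 − 41 = 1640.
φ(61^2) = 61^2 − 61^1 = 3721 − 61 = 3660.
Since φ is multiplicative, φ(231435037) = 36 · 1640 · 3660 = 216086400.

216086400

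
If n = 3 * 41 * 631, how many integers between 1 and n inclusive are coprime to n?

φ(77613) = 77613 · (1 − 1/3) · (1 − 1/41) · (1 − 1/631)
       = 77613 · 50400/77613 = 50400.

50400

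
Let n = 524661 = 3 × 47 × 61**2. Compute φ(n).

336720

φ(3) = 3 − 1 = 2.
φ(47) = 47 − 1 = 46.
φ(61^2) = 61^2 − 61^1 = 3721 − 61 = 3660.
Since φ is multiplicative, φ(524661) = 2 · 46 · 3660 = 336720.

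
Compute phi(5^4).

φ(5^4) = 5^3·(5−1) = 125·4 = 500.

500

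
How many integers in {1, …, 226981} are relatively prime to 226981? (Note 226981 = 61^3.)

φ(226981) = 226981 · (1 − 1/61)
       = 226981 · 60/61 = 223260.

223260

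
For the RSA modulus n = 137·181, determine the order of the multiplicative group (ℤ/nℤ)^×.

24480

For distinct primes, φ(pq) = (p−1)(q−1) = 136 × 180 = 24480.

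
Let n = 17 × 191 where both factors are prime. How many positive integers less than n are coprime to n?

3040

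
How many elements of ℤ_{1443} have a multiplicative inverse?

864

1443 = 3 × 13 × 37.
φ(1443) = 1443 · (1 − 1/3) · (1 − 1/13) · (1 − 1/37)
       = 1443 · 864/1443 = 864.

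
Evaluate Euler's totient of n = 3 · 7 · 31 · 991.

356400

φ(3) = 3 − 1 = 2.
φ(7) = 7 − 1 = 6.
φ(31) = 31 − 1 = 30.
φ(991) = 991 − 1 = 990.
Multiply: 2 · 6 · 30 · 990 = 356400.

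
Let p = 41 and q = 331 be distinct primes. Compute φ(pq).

13200

φ(pq) = (p−1)(q−1) = 40 · 330 = 13200.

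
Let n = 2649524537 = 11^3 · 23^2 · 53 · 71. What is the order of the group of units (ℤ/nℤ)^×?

φ(11^3) = 11^3 − 11^2 = 1331 − 121 = 1210.
φ(23^2) = 23^2 − 23^1 = 529 − 23 = 506.
φ(53) = 53 − 1 = 52.
φ(71) = 71 − 1 = 70.
Multiply: 1210 · 506 · 52 · 70 = 2228626400.

2228626400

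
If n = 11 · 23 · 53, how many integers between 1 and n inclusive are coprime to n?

11440

φ(11) = 11 − 1 = 10.
φ(23) = 23 − 1 = 22.
φ(53) = 53 − 1 = 52.
φ(13409) = 10 × 22 × 52 = 11440.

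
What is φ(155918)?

Factor 155918: 155918 = 2 · 7^2 · 37 · 43.
φ(2) = 2 − 1 = 1.
φ(7^2) = 7^2 − 7^1 = 49 − 7 = 42.
φ(37) = 37 − 1 = 36.
φ(43) = 43 − 1 = 42.
Since φ is multiplicative, φ(155918) = 1 · 42 · 36 · 42 = 63504.

63504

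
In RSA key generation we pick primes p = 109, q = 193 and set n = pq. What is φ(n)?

φ(pq) = (p−1)(q−1) = 108 · 192 = 20736.

20736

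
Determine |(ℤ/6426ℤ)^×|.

Prime factorization: 6426 = 2 · 3^3 · 7 · 17.
φ(6426) = 6426 · (1 − 1/2) · (1 − 1/3) · (1 − 1/7) · (1 − 1/17)
       = 6426 · 192/714 = 1728.

1728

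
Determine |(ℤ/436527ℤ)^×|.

224640

436527 = 3**2 × 7 × 13**2 × 41.
φ(3^2) = 3^2 − 3^1 = 9 − 3 = 6.
φ(7) = 7 − 1 = 6.
φ(13^2) = 13^2 − 13^1 = 169 − 13 = 156.
φ(41) = 41 − 1 = 40.
φ(436527) = 6 × 6 × 156 × 40 = 224640.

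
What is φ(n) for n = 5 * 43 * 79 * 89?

φ(5) = 5 − 1 = 4.
φ(43) = 43 − 1 = 42.
φ(79) = 79 − 1 = 78.
φ(89) = 89 − 1 = 88.
φ(1511665) = 4 × 42 × 78 × 88 = 1153152.

1153152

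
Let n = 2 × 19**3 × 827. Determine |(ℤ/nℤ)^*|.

φ(2) = 2 − 1 = 1.
φ(19^3) = 19^2·(19−1) = 361·18 = 6498.
φ(827) = 827 − 1 = 826.
Since φ is multiplicative, φ(11344786) = 1 · 6498 · 826 = 5367348.

5367348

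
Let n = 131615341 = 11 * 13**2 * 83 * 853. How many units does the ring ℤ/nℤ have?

φ(11) = 11 − 1 = 10.
φ(13^2) = 13^2 − 13^1 = 169 − 13 = 156.
φ(83) = 83 − 1 = 82.
φ(853) = 853 − 1 = 852.
φ(131615341) = 10 × 156 × 82 × 852 = 108987840.

108987840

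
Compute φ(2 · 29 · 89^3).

19517344

φ(40888202) = 40888202 · (1 − 1/2) · (1 − 1/29) · (1 − 1/89)
       = 40888202 · 2464/5162 = 19517344.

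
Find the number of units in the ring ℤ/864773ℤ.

628992

864773 = 7 × 13^2 × 17 × 43.
φ(7) = 7 − 1 = 6.
φ(13^2) = 13^2 − 13^1 = 169 − 13 = 156.
φ(17) = 17 − 1 = 16.
φ(43) = 43 − 1 = 42.
φ(864773) = 6 × 156 × 16 × 42 = 628992.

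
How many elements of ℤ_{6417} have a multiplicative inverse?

6417 = 3**2 × 23 × 31.
φ(6417) = 6417 · (1 − 1/3) · (1 − 1/23) · (1 − 1/31)
       = 6417 · 1320/2139 = 3960.

3960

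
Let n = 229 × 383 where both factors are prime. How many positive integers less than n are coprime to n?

87096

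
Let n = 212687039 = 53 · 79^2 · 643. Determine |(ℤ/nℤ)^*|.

φ(53) = 53 − 1 = 52.
φ(79^2) = 79^1·(79−1) = 79·78 = 6162.
φ(643) = 643 − 1 = 642.
Multiply: 52 · 6162 · 642 = 205712208.

205712208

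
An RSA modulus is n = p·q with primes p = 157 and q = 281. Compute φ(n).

φ(44117) = 44117 · (1 − 1/157) · (1 − 1/281)
       = 44117 · 43680/44117 = 43680.

43680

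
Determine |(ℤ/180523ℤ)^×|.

138240

180523 = 7 · 17 · 37 · 41.
φ(7) = 7 − 1 = 6.
φ(17) = 17 − 1 = 16.
φ(37) = 37 − 1 = 36.
φ(41) = 41 − 1 = 40.
Since φ is multiplicative, φ(180523) = 6 · 16 · 36 · 40 = 138240.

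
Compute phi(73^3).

φ(73^3) = 73^3 − 73^2 = 389017 − 5329 = 383688.

383688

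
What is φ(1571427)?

855360

First factor: 1571427 = 3^3 * 11^2 * 13 * 37.
φ(1571427) = 1571427 · (1 − 1/3) · (1 − 1/11) · (1 − 1/13) · (1 − 1/37)
       = 1571427 · 8640/15873 = 855360.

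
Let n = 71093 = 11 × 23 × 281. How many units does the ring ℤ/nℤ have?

φ(11) = 11 − 1 = 10.
φ(23) = 23 − 1 = 22.
φ(281) = 281 − 1 = 280.
φ(71093) = 10 × 22 × 280 = 61600.

61600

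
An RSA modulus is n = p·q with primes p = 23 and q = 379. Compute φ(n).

8316

φ(pq) = (p−1)(q−1) = 22 · 378 = 8316.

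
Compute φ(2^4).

φ(16) = 16 · (1 − 1/2)
       = 16 · 1/2 = 8.

8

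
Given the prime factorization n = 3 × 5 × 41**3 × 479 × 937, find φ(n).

φ(3) = 3 − 1 = 2.
φ(5) = 5 − 1 = 4.
φ(41^3) = 41^3 − 41^2 = 68921 − 1681 = 67240.
φ(479) = 479 − 1 = 478.
φ(937) = 937 − 1 = 936.
Since φ is multiplicative, φ(463999949745) = 2 · 4 · 67240 · 478 · 936 = 240669711360.

240669711360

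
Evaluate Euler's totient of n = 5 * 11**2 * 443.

194480

φ(268015) = 268015 · (1 − 1/5) · (1 − 1/11) · (1 − 1/443)
       = 268015 · 17680/24365 = 194480.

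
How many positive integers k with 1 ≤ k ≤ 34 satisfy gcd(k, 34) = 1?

16

34 = 2 × 17.
φ(2) = 2 − 1 = 1.
φ(17) = 17 − 1 = 16.
Since φ is multiplicative, φ(34) = 1 · 16 = 16.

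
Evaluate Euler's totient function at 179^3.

φ(179^3) = 179^3 − 179^2 = 5735339 − 32041 = 5703298.

5703298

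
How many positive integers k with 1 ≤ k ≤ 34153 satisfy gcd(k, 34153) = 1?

26880

34153 = 7^2 · 17 · 41.
φ(34153) = 34153 · (1 − 1/7) · (1 − 1/17) · (1 − 1/41)
       = 34153 · 3840/4879 = 26880.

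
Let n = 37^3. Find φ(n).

φ(37^3) = 37^3 − 37^2 = 50653 − 1369 = 49284.

49284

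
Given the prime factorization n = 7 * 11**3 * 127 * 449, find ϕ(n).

φ(7) = 7 − 1 = 6.
φ(11^3) = 11^2·(11−1) = 121·10 = 1210.
φ(127) = 127 − 1 = 126.
φ(449) = 449 − 1 = 448.
φ(531283291) = 6 × 1210 × 126 × 448 = 409812480.

409812480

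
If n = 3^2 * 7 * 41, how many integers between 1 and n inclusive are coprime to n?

φ(3^2) = 3^2 − 3^1 = 9 − 3 = 6.
φ(7) = 7 − 1 = 6.
φ(41) = 41 − 1 = 40.
Multiply: 6 · 6 · 40 = 1440.

1440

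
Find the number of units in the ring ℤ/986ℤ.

448

Prime factorization: 986 = 2 · 17 · 29.
φ(2) = 2 − 1 = 1.
φ(17) = 17 − 1 = 16.
φ(29) = 29 − 1 = 28.
Since φ is multiplicative, φ(986) = 1 · 16 · 28 = 448.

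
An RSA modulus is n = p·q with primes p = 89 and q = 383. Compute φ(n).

φ(34087) = 34087 · (1 − 1/89) · (1 − 1/383)
       = 34087 · 33616/34087 = 33616.

33616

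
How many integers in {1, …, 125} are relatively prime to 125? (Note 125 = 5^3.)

100

φ(5^3) = 5^2·(5−1) = 25·4 = 100.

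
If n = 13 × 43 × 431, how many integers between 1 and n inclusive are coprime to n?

φ(240929) = 240929 · (1 − 1/13) · (1 − 1/43) · (1 − 1/431)
       = 240929 · 216720/240929 = 216720.

216720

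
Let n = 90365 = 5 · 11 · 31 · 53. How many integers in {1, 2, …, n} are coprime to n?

φ(5) = 5 − 1 = 4.
φ(11) = 11 − 1 = 10.
φ(31) = 31 − 1 = 30.
φ(53) = 53 − 1 = 52.
Multiply: 4 · 10 · 30 · 52 = 62400.

62400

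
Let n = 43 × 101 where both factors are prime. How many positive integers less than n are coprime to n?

4200

φ(4343) = 4343 · (1 − 1/43) · (1 − 1/101)
       = 4343 · 4200/4343 = 4200.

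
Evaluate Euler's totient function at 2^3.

φ(8) = 8 · (1 − 1/2)
       = 8 · 1/2 = 4.

4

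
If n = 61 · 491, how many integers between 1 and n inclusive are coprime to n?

φ(61) = 61 − 1 = 60.
φ(491) = 491 − 1 = 490.
φ(29951) = 60 × 490 = 29400.

29400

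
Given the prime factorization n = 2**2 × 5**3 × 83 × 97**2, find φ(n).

φ(2^2) = 2^1·(2−1) = 2·1 = 2.
φ(5^3) = 5^3 − 5^2 = 125 − 25 = 100.
φ(83) = 83 − 1 = 82.
φ(97^2) = 97^1·(97−1) = 97·96 = 9312.
φ(390473500) = 2 × 100 × 82 × 9312 = 152716800.

152716800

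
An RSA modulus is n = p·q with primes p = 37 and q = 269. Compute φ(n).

9648

φ(pq) = (p−1)(q−1) = 36 · 268 = 9648.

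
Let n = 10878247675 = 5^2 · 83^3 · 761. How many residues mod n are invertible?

8586449600

φ(5^2) = 5^2 − 5^1 = 25 − 5 = 20.
φ(83^3) = 83^3 − 83^2 = 571787 − 6889 = 564898.
φ(761) = 761 − 1 = 760.
φ(10878247675) = 20 × 564898 × 760 = 8586449600.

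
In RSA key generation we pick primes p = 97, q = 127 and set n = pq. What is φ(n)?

12096

For distinct primes, φ(pq) = (p−1)(q−1) = 96 × 126 = 12096.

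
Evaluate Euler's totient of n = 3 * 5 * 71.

560

φ(3) = 3 − 1 = 2.
φ(5) = 5 − 1 = 4.
φ(71) = 71 − 1 = 70.
Multiply: 2 · 4 · 70 = 560.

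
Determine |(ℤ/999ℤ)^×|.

999 = 3^3 × 37.
φ(3^3) = 3^3 − 3^2 = 27 − 9 = 18.
φ(37) = 37 − 1 = 36.
Multiply: 18 · 36 = 648.

648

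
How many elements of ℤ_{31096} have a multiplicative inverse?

13728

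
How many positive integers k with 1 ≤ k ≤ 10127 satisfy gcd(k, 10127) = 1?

8640

10127 = 13 · 19 · 41.
φ(10127) = 10127 · (1 − 1/13) · (1 − 1/19) · (1 − 1/41)
       = 10127 · 8640/10127 = 8640.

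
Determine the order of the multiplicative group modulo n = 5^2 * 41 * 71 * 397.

22176000

φ(5^2) = 5^2 − 5^1 = 25 − 5 = 20.
φ(41) = 41 − 1 = 40.
φ(71) = 71 − 1 = 70.
φ(397) = 397 − 1 = 396.
Since φ is multiplicative, φ(28891675) = 20 · 40 · 70 · 396 = 22176000.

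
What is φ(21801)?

Prime factorization: 21801 = 3 · 13**2 · 43.
φ(21801) = 21801 · (1 − 1/3) · (1 − 1/13) · (1 − 1/43)
       = 21801 · 1008/1677 = 13104.

13104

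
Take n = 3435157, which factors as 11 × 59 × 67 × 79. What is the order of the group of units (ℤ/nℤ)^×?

φ(3435157) = 3435157 · (1 − 1/11) · (1 − 1/59) · (1 − 1/67) · (1 − 1/79)
       = 3435157 · 2985840/3435157 = 2985840.

2985840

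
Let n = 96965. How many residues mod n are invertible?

Prime factorization: 96965 = 5 · 11 · 41 · 43.
φ(96965) = 96965 · (1 − 1/5) · (1 − 1/11) · (1 − 1/41) · (1 − 1/43)
       = 96965 · 67200/96965 = 67200.

67200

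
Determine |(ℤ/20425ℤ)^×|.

15120

First factor: 20425 = 5**2 * 19 * 43.
φ(5^2) = 5^1·(5−1) = 5·4 = 20.
φ(19) = 19 − 1 = 18.
φ(43) = 43 − 1 = 42.
φ(20425) = 20 × 18 × 42 = 15120.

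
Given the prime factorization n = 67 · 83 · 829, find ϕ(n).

φ(4610069) = 4610069 · (1 − 1/67) · (1 − 1/83) · (1 − 1/829)
       = 4610069 · 4481136/4610069 = 4481136.

4481136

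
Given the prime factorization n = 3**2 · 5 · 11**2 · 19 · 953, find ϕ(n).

45239040

φ(98592615) = 98592615 · (1 − 1/3) · (1 − 1/5) · (1 − 1/11) · (1 − 1/19) · (1 − 1/953)
       = 98592615 · 1370880/2987655 = 45239040.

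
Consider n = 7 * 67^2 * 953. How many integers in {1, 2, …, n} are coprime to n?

25258464

φ(7) = 7 − 1 = 6.
φ(67^2) = 67^2 − 67^1 = 4489 − 67 = 4422.
φ(953) = 953 − 1 = 952.
φ(29946119) = 6 × 4422 × 952 = 25258464.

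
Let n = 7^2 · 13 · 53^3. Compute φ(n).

73618272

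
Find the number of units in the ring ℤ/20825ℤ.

Factor 20825: 20825 = 5**2 * 7**2 * 17.
φ(20825) = 20825 · (1 − 1/5) · (1 − 1/7) · (1 − 1/17)
       = 20825 · 384/595 = 13440.

13440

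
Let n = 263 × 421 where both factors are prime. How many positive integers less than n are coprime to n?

φ(n) = (p − 1)(q − 1) = (263−1)(421−1) = 262·420 = 110040.

110040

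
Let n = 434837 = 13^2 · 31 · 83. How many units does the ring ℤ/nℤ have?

φ(13^2) = 13^2 − 13^1 = 169 − 13 = 156.
φ(31) = 31 − 1 = 30.
φ(83) = 83 − 1 = 82.
Multiply: 156 · 30 · 82 = 383760.

383760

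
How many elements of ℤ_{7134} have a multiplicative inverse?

First factor: 7134 = 2 · 3 · 29 · 41.
φ(2) = 2 − 1 = 1.
φ(3) = 3 − 1 = 2.
φ(29) = 29 − 1 = 28.
φ(41) = 41 − 1 = 40.
φ(7134) = 1 × 2 × 28 × 40 = 2240.

2240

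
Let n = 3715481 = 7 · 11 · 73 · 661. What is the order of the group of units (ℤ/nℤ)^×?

2851200

φ(7) = 7 − 1 = 6.
φ(11) = 11 − 1 = 10.
φ(73) = 73 − 1 = 72.
φ(661) = 661 − 1 = 660.
Multiply: 6 · 10 · 72 · 660 = 2851200.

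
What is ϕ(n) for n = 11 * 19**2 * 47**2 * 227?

1671053040

φ(11) = 11 − 1 = 10.
φ(19^2) = 19^2 − 19^1 = 361 − 19 = 342.
φ(47^2) = 47^1·(47−1) = 47·46 = 2162.
φ(227) = 227 − 1 = 226.
Multiply: 10 · 342 · 2162 · 226 = 1671053040.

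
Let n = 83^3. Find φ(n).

φ(83^3) = 83^2·(83−1) = 6889·82 = 564898.

564898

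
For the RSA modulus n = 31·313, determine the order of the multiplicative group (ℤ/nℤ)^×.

9360

φ(9703) = 9703 · (1 − 1/31) · (1 − 1/313)
       = 9703 · 9360/9703 = 9360.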